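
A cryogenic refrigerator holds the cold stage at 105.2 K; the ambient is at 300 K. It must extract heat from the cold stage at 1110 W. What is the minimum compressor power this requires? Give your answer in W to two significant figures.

The reservoir spacing is ΔT = 300 − 105.2 = 194.8 K.
COP_Carnot = T_C/ΔT = 105.20/194.8 = 0.5400.
Ẇ_min = Q̇/COP_Carnot = 1110/0.5400 = 2055 W.

2100 W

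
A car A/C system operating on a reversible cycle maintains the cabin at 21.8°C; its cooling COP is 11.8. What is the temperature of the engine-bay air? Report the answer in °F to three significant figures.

COP_R = T_C/(T_H − T_C) gives T_H − T_C = T_C/COP.
With T_C = 294.95 K, T_H = 294.95 × (1 + 1/11.8) = 319.95 K.
Converting, 319.95 K = 116.23°F.

116 °F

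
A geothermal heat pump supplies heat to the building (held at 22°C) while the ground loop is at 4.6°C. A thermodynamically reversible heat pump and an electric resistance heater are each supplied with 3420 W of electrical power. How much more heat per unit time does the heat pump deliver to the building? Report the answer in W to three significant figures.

54600 W

In absolute terms T_C = 277.75 K and T_H = 295.15 K, so ΔT = 17.40 K.
COP_Carnot = T_H/ΔT = 295.15/17.40 = 16.96.
The heat pump delivers Q̇_H = COP × Ẇ = 58010 W; the resistance heater delivers Ẇ = 3420 W.
Extra = (COP − 1)·Ẇ = 54590 W.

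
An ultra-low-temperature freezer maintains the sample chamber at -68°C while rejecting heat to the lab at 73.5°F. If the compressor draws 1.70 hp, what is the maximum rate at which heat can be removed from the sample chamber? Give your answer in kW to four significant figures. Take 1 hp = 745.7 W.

2.856 kW

In absolute terms T_C = 205.15 K and T_H = 296.21 K, so ΔT = 91.06 K.
COP_Carnot = T_C/ΔT = 205.15/91.06 = 2.253.
Q̇_max = COP_Carnot × Ẇ = 2.253 × 1.700 hp = 3.830 hp = 2.856 kW.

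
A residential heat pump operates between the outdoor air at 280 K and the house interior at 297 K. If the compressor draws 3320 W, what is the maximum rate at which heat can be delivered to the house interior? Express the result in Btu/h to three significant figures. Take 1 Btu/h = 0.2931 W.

The reservoir spacing is ΔT = 297 − 280 = 17.00 K.
COP_Carnot = T_H/ΔT = 297.00/17.00 = 17.47.
Q̇_max = COP_Carnot × Ẇ = 17.47 × 3320 W = 58000 W = 197900 Btu/h.

198000 Btu/h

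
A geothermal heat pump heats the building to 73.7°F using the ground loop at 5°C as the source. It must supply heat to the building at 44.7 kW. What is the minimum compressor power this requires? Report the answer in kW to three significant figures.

2.74 kW

In absolute terms T_C = 278.15 K and T_H = 296.32 K, so ΔT = 18.17 K.
COP_Carnot = T_H/ΔT = 296.32/18.17 = 16.31.
Ẇ_min = Q̇/COP_Carnot = 44.70/16.31 = 2.740 kW.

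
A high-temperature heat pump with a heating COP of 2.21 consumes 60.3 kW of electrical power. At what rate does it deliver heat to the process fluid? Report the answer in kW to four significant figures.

133.3 kW

Q̇_H = COP_HP × Ẇ = 2.21 × 60.30 = 133.3 kW.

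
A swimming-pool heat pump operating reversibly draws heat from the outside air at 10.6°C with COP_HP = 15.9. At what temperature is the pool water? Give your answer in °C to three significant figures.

29.6 °C

COP_HP = T_H/(T_H − T_C) rearranges to T_H = COP·T_C/(COP − 1).
With T_C = 283.75 K, T_H = 15.9 × 283.75/14.90 = 302.79 K.
Converting, 302.79 K = 29.64°C.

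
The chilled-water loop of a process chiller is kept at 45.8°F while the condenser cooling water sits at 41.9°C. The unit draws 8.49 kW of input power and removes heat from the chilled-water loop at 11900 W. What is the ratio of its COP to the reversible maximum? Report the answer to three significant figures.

Converting, Q̇_C = 11900 W = 11.90 kW, so COP_actual = Q̇_C/Ẇ = 11.90/8.490 = 1.402.
In absolute terms T_C = 280.82 K and T_H = 315.05 K, so ΔT = 34.23 K.
COP_Carnot = T_C/ΔT = 280.82/34.23 = 8.203.
η_II = COP_actual/COP_Carnot = 1.402/8.203 = 0.1709.

0.171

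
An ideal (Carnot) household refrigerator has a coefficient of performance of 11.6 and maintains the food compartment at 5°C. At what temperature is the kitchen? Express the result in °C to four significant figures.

28.98 °C

COP_R = T_C/(T_H − T_C) gives T_H − T_C = T_C/COP.
With T_C = 278.15 K, T_H = 278.15 × (1 + 1/11.6) = 302.13 K.
Converting, 302.13 K = 28.98°C.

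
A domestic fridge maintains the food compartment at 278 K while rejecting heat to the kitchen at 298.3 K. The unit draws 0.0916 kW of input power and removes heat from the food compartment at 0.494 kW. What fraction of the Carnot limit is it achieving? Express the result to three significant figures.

COP_actual = Q̇_C/Ẇ = 0.4940/0.09160 = 5.393.
The reservoir spacing is ΔT = 298.3 − 278 = 20.30 K.
COP_Carnot = T_C/ΔT = 278.00/20.30 = 13.69.
η_II = COP_actual/COP_Carnot = 5.393/13.69 = 0.3938.

0.394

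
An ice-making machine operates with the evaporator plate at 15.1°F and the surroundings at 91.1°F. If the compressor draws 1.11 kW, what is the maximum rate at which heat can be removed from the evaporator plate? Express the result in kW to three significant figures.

In absolute terms T_C = 263.76 K and T_H = 305.98 K, so ΔT = 42.22 K.
COP_Carnot = T_C/ΔT = 263.76/42.22 = 6.247.
Q̇_max = COP_Carnot × Ẇ = 6.247 × 1.110 kW = 6.934 kW.

6.93 kW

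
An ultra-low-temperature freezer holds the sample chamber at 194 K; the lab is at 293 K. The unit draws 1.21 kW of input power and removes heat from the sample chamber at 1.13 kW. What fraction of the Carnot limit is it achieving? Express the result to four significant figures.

COP_actual = Q̇_C/Ẇ = 1.130/1.210 = 0.9339.
The reservoir spacing is ΔT = 293 − 194 = 99.00 K.
COP_Carnot = T_C/ΔT = 194.00/99.00 = 1.960.
η_II = COP_actual/COP_Carnot = 0.9339/1.960 = 0.4766.

0.4766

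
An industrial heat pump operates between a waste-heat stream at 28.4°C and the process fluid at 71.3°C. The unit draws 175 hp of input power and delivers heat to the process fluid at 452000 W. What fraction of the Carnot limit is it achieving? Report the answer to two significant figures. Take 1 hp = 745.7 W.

0.43

Converting, Q̇_H = 452000 W = 606.1 hp, so COP_actual = Q̇_H/Ẇ = 606.1/175.0 = 3.464.
In absolute terms T_C = 301.55 K and T_H = 344.45 K, so ΔT = 42.90 K.
COP_Carnot = T_H/ΔT = 344.45/42.90 = 8.029.
η_II = COP_actual/COP_Carnot = 3.464/8.029 = 0.4314.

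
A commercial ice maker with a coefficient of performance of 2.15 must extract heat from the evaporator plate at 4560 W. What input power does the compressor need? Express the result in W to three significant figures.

2120 W

Ẇ = Q̇_C/COP = 4560/2.15 = 2121 W.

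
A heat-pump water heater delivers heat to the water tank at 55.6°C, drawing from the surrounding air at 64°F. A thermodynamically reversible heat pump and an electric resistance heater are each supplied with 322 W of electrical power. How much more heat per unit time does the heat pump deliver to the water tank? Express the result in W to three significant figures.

In absolute terms T_C = 290.93 K and T_H = 328.75 K, so ΔT = 37.82 K.
COP_Carnot = T_H/ΔT = 328.75/37.82 = 8.692.
The heat pump delivers Q̇_H = COP × Ẇ = 2799 W; the resistance heater delivers Ẇ = 322.0 W.
Extra = (COP − 1)·Ẇ = 2477 W.

2480 W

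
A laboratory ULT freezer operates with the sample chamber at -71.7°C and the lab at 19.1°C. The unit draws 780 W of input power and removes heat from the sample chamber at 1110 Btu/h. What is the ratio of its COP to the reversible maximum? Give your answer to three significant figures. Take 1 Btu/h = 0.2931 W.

0.188

Converting, Q̇_C = 1110 Btu/h = 325.3 W, so COP_actual = Q̇_C/Ẇ = 325.3/780.0 = 0.4171.
In absolute terms T_C = 201.45 K and T_H = 292.25 K, so ΔT = 90.80 K.
COP_Carnot = T_C/ΔT = 201.45/90.80 = 2.219.
η_II = COP_actual/COP_Carnot = 0.4171/2.219 = 0.1880.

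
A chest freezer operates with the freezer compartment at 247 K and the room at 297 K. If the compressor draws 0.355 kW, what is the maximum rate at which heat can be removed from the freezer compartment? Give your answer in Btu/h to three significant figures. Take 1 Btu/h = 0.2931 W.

The reservoir spacing is ΔT = 297 − 247 = 50.00 K.
COP_Carnot = T_C/ΔT = 247.00/50.00 = 4.940.
Q̇_max = COP_Carnot × Ẇ = 4.940 × 0.3550 kW = 1.754 kW = 5983 Btu/h.

5980 Btu/h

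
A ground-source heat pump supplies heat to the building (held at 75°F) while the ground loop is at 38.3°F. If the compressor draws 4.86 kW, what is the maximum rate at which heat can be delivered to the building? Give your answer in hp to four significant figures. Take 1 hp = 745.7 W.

In absolute terms T_C = 276.65 K and T_H = 297.04 K, so ΔT = 20.39 K.
COP_Carnot = T_H/ΔT = 297.04/20.39 = 14.57.
Q̇_max = COP_Carnot × Ẇ = 14.57 × 4.860 kW = 70.80 kW = 94.95 hp.

94.95 hp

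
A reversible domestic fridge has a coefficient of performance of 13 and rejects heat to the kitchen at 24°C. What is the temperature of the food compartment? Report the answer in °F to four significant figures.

For a Carnot refrigerator COP_R = T_C/(T_H − T_C), so T_C = COP·T_H/(1 + COP).
With T_H = 297.15 K, T_C = 13 × 297.15/14.00 = 275.93 K.
Converting, 275.93 K = 37.00°F.

37.00 °F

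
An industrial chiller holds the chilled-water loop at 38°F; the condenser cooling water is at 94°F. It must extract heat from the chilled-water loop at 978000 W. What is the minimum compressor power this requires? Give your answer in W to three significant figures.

110000 W

In absolute terms T_C = 276.48 K and T_H = 307.59 K, so ΔT = 31.11 K.
COP_Carnot = T_C/ΔT = 276.48/31.11 = 8.887.
Ẇ_min = Q̇/COP_Carnot = 978000/8.887 = 110000 W.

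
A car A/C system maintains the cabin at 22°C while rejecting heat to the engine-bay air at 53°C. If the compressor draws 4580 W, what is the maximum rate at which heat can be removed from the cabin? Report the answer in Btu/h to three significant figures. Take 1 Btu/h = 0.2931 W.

149000 Btu/h

In absolute terms T_C = 295.15 K and T_H = 326.15 K, so ΔT = 31.00 K.
COP_Carnot = T_C/ΔT = 295.15/31.00 = 9.521.
Q̇_max = COP_Carnot × Ẇ = 9.521 × 4580 W = 43610 W = 148800 Btu/h.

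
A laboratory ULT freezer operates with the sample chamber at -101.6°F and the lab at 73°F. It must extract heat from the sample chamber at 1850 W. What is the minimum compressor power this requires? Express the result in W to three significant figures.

902 W

In absolute terms T_C = 198.93 K and T_H = 295.93 K, so ΔT = 97.00 K.
COP_Carnot = T_C/ΔT = 198.93/97.00 = 2.051.
Ẇ_min = Q̇/COP_Carnot = 1850/2.051 = 902.1 W.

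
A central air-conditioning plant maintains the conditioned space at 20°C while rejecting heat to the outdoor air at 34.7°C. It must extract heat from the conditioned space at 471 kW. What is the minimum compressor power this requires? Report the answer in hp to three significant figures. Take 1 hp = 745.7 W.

31.7 hp

In absolute terms T_C = 293.15 K and T_H = 307.85 K, so ΔT = 14.70 K.
COP_Carnot = T_C/ΔT = 293.15/14.70 = 19.94.
Ẇ_min = Q̇/COP_Carnot = 471.0/19.94 = 23.62 kW = 31.67 hp.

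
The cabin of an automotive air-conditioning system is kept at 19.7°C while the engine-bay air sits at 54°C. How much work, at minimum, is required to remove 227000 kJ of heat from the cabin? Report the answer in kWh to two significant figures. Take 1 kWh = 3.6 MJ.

In absolute terms T_C = 292.85 K and T_H = 327.15 K, so ΔT = 34.30 K.
The reversible limit is COP_R = T_C/ΔT = 8.538, so W_min = Q_C/COP = Q_C·ΔT/T_C.
W_min = 227000 × 34.30/292.85 = 26590 kJ = 7.385 kWh.

7.4 kWh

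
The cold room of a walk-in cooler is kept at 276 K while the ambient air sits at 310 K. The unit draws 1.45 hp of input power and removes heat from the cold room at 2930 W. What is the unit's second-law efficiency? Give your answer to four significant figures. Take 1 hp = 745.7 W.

0.3338

Converting, Q̇_C = 2930 W = 3.929 hp, so COP_actual = Q̇_C/Ẇ = 3.929/1.450 = 2.710.
The reservoir spacing is ΔT = 310 − 276 = 34.00 K.
COP_Carnot = T_C/ΔT = 276.00/34.00 = 8.118.
η_II = COP_actual/COP_Carnot = 2.710/8.118 = 0.3338.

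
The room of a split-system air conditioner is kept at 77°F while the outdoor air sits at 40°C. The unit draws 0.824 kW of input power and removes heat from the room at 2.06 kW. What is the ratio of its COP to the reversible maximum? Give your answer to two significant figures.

0.13

COP_actual = Q̇_C/Ẇ = 2.060/0.8240 = 2.500.
In absolute terms T_C = 298.15 K and T_H = 313.15 K, so ΔT = 15.00 K.
COP_Carnot = T_C/ΔT = 298.15/15.00 = 19.88.
η_II = COP_actual/COP_Carnot = 2.500/19.88 = 0.1258.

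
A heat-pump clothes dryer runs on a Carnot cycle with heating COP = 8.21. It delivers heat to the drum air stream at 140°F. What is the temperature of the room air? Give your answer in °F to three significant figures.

67.0 °F

COP_HP = T_H/(T_H − T_C) gives T_H − T_C = T_H/COP.
With T_H = 333.15 K, T_C = 333.15 × (1 − 1/8.21) = 292.57 K.
Converting, 292.57 K = 66.96°F.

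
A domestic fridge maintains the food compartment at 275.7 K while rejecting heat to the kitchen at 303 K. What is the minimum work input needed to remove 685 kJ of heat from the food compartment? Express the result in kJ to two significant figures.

68 kJ

The reservoir spacing is ΔT = 303 − 275.7 = 27.30 K.
The reversible limit is COP_R = T_C/ΔT = 10.10, so W_min = Q_C/COP = Q_C·ΔT/T_C.
W_min = 685.0 × 27.30/275.70 = 67.83 kJ.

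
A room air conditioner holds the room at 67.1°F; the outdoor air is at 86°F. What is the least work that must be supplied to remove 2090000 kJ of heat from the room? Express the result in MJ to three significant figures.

75.0 MJ

In absolute terms T_C = 292.65 K and T_H = 303.15 K, so ΔT = 10.50 K.
The reversible limit is COP_R = T_C/ΔT = 27.87, so W_min = Q_C/COP = Q_C·ΔT/T_C.
W_min = 2090000 × 10.50/292.65 = 74990 kJ = 74.99 MJ.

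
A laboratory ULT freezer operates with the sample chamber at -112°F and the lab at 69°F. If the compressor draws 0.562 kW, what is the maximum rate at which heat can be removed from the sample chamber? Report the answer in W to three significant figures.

In absolute terms T_C = 193.15 K and T_H = 293.71 K, so ΔT = 100.6 K.
COP_Carnot = T_C/ΔT = 193.15/100.6 = 1.921.
Q̇_max = COP_Carnot × Ẇ = 1.921 × 0.5620 kW = 1.080 kW = 1080 W.

1080 W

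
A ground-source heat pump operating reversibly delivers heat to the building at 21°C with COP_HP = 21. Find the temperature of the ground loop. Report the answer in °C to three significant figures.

6.99 °C

COP_HP = T_H/(T_H − T_C) gives T_H − T_C = T_H/COP.
With T_H = 294.15 K, T_C = 294.15 × (1 − 1/21) = 280.14 K.
Converting, 280.14 K = 6.99°C.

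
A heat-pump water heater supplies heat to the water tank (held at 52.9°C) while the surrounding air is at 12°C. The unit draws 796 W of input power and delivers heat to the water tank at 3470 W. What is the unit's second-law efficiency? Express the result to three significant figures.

COP_actual = Q̇_H/Ẇ = 3470/796.0 = 4.359.
In absolute terms T_C = 285.15 K and T_H = 326.05 K, so ΔT = 40.90 K.
COP_Carnot = T_H/ΔT = 326.05/40.90 = 7.972.
η_II = COP_actual/COP_Carnot = 4.359/7.972 = 0.5468.

0.547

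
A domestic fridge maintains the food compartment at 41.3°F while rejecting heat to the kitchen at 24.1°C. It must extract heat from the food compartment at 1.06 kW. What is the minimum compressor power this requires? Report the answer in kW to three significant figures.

0.0721 kW

In absolute terms T_C = 278.32 K and T_H = 297.25 K, so ΔT = 18.93 K.
COP_Carnot = T_C/ΔT = 278.32/18.93 = 14.70.
Ẇ_min = Q̇/COP_Carnot = 1.060/14.70 = 0.07211 kW.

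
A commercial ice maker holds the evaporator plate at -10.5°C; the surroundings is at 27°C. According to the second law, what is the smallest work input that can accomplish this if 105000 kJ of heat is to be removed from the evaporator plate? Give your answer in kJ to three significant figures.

15000 kJ

In absolute terms T_C = 262.65 K and T_H = 300.15 K, so ΔT = 37.50 K.
The reversible limit is COP_R = T_C/ΔT = 7.004, so W_min = Q_C/COP = Q_C·ΔT/T_C.
W_min = 105000 × 37.50/262.65 = 14990 kJ.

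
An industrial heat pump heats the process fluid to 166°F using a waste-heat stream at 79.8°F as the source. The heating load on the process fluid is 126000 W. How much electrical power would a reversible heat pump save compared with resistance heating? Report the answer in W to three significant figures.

In absolute terms T_C = 299.71 K and T_H = 347.59 K, so ΔT = 47.89 K.
COP_Carnot = T_H/ΔT = 347.59/47.89 = 7.258.
Resistance heating needs Ẇ_res = Q̇_H = 126000 W; the reversible heat pump needs only Ẇ_hp = Q̇_H/COP = 17360 W.
Saving = 126000 − 17360 = 108600 W.

109000 W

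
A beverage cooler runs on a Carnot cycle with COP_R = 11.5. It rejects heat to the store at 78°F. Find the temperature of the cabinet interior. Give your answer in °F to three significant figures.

For a Carnot refrigerator COP_R = T_C/(T_H − T_C), so T_C = COP·T_H/(1 + COP).
With T_H = 298.71 K, T_C = 11.5 × 298.71/12.50 = 274.81 K.
Converting, 274.81 K = 34.99°F.

35.0 °F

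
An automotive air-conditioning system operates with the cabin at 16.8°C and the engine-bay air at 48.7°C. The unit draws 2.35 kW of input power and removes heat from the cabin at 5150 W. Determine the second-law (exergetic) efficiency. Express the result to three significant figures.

0.241

Converting, Q̇_C = 5150 W = 5.150 kW, so COP_actual = Q̇_C/Ẇ = 5.150/2.350 = 2.191.
In absolute terms T_C = 289.95 K and T_H = 321.85 K, so ΔT = 31.90 K.
COP_Carnot = T_C/ΔT = 289.95/31.90 = 9.089.
η_II = COP_actual/COP_Carnot = 2.191/9.089 = 0.2411.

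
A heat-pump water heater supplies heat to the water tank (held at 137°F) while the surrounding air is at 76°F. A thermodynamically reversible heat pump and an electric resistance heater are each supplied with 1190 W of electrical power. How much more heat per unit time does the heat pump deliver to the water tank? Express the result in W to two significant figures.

In absolute terms T_C = 297.59 K and T_H = 331.48 K, so ΔT = 33.89 K.
COP_Carnot = T_H/ΔT = 331.48/33.89 = 9.781.
The heat pump delivers Q̇_H = COP × Ẇ = 11640 W; the resistance heater delivers Ẇ = 1190 W.
Extra = (COP − 1)·Ẇ = 10450 W.

10000 W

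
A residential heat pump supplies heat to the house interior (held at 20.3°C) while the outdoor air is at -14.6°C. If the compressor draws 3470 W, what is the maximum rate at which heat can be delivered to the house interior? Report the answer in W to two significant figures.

In absolute terms T_C = 258.55 K and T_H = 293.45 K, so ΔT = 34.90 K.
COP_Carnot = T_H/ΔT = 293.45/34.90 = 8.408.
Q̇_max = COP_Carnot × Ẇ = 8.408 × 3470 W = 29180 W.

29000 W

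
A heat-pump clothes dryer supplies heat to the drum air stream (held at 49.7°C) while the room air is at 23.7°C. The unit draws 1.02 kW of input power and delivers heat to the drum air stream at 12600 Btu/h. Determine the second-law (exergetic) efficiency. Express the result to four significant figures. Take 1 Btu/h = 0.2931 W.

Converting, Q̇_H = 12600 Btu/h = 3.693 kW, so COP_actual = Q̇_H/Ẇ = 3.693/1.020 = 3.621.
In absolute terms T_C = 296.85 K and T_H = 322.85 K, so ΔT = 26.00 K.
COP_Carnot = T_H/ΔT = 322.85/26.00 = 12.42.
η_II = COP_actual/COP_Carnot = 3.621/12.42 = 0.2916.

0.2916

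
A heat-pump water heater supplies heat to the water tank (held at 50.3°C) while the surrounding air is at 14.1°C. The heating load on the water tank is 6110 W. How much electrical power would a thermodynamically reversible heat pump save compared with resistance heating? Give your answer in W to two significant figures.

In absolute terms T_C = 287.25 K and T_H = 323.45 K, so ΔT = 36.20 K.
COP_Carnot = T_H/ΔT = 323.45/36.20 = 8.935.
Resistance heating needs Ẇ_res = Q̇_H = 6110 W; the reversible heat pump needs only Ẇ_hp = Q̇_H/COP = 683.8 W.
Saving = 6110 − 683.8 = 5426 W.

5400 W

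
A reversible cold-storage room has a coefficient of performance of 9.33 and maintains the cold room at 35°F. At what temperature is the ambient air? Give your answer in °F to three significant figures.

COP_R = T_C/(T_H − T_C) gives T_H − T_C = T_C/COP.
With T_C = 274.82 K, T_H = 274.82 × (1 + 1/9.33) = 304.27 K.
Converting, 304.27 K = 88.02°F.

88.0 °F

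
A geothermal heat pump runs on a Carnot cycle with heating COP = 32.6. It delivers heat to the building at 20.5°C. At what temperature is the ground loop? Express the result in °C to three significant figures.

COP_HP = T_H/(T_H − T_C) gives T_H − T_C = T_H/COP.
With T_H = 293.65 K, T_C = 293.65 × (1 − 1/32.6) = 284.64 K.
Converting, 284.64 K = 11.49°C.

11.5 °C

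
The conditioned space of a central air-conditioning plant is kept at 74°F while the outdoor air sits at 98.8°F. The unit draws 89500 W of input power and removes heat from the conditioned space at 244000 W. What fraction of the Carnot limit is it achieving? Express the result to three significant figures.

0.127

COP_actual = Q̇_C/Ẇ = 244000/89500 = 2.726.
In absolute terms T_C = 296.48 K and T_H = 310.26 K, so ΔT = 13.78 K.
COP_Carnot = T_C/ΔT = 296.48/13.78 = 21.52.
η_II = COP_actual/COP_Carnot = 2.726/21.52 = 0.1267.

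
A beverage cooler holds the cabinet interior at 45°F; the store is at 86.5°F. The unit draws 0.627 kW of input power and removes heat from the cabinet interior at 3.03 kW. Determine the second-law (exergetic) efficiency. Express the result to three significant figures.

COP_actual = Q̇_C/Ẇ = 3.030/0.6270 = 4.833.
In absolute terms T_C = 280.37 K and T_H = 303.43 K, so ΔT = 23.06 K.
COP_Carnot = T_C/ΔT = 280.37/23.06 = 12.16.
η_II = COP_actual/COP_Carnot = 4.833/12.16 = 0.3974.

0.397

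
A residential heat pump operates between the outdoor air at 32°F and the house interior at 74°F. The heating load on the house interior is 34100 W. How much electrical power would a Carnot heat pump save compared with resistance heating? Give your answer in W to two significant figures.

In absolute terms T_C = 273.15 K and T_H = 296.48 K, so ΔT = 23.33 K.
COP_Carnot = T_H/ΔT = 296.48/23.33 = 12.71.
Resistance heating needs Ẇ_res = Q̇_H = 34100 W; the reversible heat pump needs only Ẇ_hp = Q̇_H/COP = 2684 W.
Saving = 34100 − 2684 = 31420 W.

31000 W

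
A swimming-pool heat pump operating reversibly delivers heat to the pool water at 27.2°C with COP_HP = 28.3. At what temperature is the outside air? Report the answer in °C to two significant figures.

COP_HP = T_H/(T_H − T_C) gives T_H − T_C = T_H/COP.
With T_H = 300.35 K, T_C = 300.35 × (1 − 1/28.3) = 289.74 K.
Converting, 289.74 K = 16.59°C.

17 °C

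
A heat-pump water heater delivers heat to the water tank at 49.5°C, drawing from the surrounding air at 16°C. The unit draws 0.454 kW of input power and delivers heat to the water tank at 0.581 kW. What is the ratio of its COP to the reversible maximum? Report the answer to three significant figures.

COP_actual = Q̇_H/Ẇ = 0.5810/0.4540 = 1.280.
In absolute terms T_C = 289.15 K and T_H = 322.65 K, so ΔT = 33.50 K.
COP_Carnot = T_H/ΔT = 322.65/33.50 = 9.631.
η_II = COP_actual/COP_Carnot = 1.280/9.631 = 0.1329.

0.133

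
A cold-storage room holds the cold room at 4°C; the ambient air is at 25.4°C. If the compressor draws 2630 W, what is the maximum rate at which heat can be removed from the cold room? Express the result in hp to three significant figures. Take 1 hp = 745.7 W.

45.7 hp

In absolute terms T_C = 277.15 K and T_H = 298.55 K, so ΔT = 21.40 K.
COP_Carnot = T_C/ΔT = 277.15/21.40 = 12.95.
Q̇_max = COP_Carnot × Ẇ = 12.95 × 2630 W = 34060 W = 45.68 hp.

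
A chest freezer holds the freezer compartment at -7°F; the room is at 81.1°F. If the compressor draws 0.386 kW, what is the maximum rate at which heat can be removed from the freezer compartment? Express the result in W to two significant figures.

2000 W

In absolute terms T_C = 251.48 K and T_H = 300.43 K, so ΔT = 48.94 K.
COP_Carnot = T_C/ΔT = 251.48/48.94 = 5.138.
Q̇_max = COP_Carnot × Ẇ = 5.138 × 0.3860 kW = 1.983 kW = 1983 W.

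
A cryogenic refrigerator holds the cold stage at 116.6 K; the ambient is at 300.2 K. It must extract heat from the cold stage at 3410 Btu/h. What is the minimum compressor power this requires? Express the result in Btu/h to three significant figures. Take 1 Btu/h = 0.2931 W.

5370 Btu/h

The reservoir spacing is ΔT = 300.2 − 116.6 = 183.6 K.
COP_Carnot = T_C/ΔT = 116.60/183.6 = 0.6351.
Ẇ_min = Q̇/COP_Carnot = 3410/0.6351 = 5369 Btu/h.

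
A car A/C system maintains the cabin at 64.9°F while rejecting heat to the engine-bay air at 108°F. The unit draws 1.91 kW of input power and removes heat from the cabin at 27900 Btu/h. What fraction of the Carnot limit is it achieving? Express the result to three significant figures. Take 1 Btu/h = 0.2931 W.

Converting, Q̇_C = 27900 Btu/h = 8.177 kW, so COP_actual = Q̇_C/Ẇ = 8.177/1.910 = 4.281.
In absolute terms T_C = 291.43 K and T_H = 315.37 K, so ΔT = 23.94 K.
COP_Carnot = T_C/ΔT = 291.43/23.94 = 12.17.
η_II = COP_actual/COP_Carnot = 4.281/12.17 = 0.3518.

0.352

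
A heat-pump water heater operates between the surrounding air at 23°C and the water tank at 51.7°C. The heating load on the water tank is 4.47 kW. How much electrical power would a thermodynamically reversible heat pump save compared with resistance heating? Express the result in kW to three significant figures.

In absolute terms T_C = 296.15 K and T_H = 324.85 K, so ΔT = 28.70 K.
COP_Carnot = T_H/ΔT = 324.85/28.70 = 11.32.
Resistance heating needs Ẇ_res = Q̇_H = 4.470 kW; the reversible heat pump needs only Ẇ_hp = Q̇_H/COP = 0.3949 kW.
Saving = 4.470 − 0.3949 = 4.075 kW.

4.08 kW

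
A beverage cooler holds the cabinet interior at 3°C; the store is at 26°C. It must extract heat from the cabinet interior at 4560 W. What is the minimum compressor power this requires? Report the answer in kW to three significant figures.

0.380 kW

In absolute terms T_C = 276.15 K and T_H = 299.15 K, so ΔT = 23.00 K.
COP_Carnot = T_C/ΔT = 276.15/23.00 = 12.01.
Ẇ_min = Q̇/COP_Carnot = 4560/12.01 = 379.8 W = 0.3798 kW.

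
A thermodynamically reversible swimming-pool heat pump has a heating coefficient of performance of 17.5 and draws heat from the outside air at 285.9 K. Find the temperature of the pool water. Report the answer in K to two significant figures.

COP_HP = T_H/(T_H − T_C) rearranges to T_H = COP·T_C/(COP − 1).
With T_C = 285.90 K, T_H = 17.5 × 285.90/16.50 = 303.23 K.

300 K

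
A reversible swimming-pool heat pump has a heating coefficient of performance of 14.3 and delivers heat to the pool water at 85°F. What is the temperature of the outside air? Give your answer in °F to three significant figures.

46.9 °F

COP_HP = T_H/(T_H − T_C) gives T_H − T_C = T_H/COP.
With T_H = 302.59 K, T_C = 302.59 × (1 − 1/14.3) = 281.43 K.
Converting, 281.43 K = 46.91°F.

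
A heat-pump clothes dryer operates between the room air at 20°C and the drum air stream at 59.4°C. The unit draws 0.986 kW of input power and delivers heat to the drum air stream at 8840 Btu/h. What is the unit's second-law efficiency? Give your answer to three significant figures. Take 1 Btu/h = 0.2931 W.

Converting, Q̇_H = 8840 Btu/h = 2.591 kW, so COP_actual = Q̇_H/Ẇ = 2.591/0.9860 = 2.628.
In absolute terms T_C = 293.15 K and T_H = 332.55 K, so ΔT = 39.40 K.
COP_Carnot = T_H/ΔT = 332.55/39.40 = 8.440.
η_II = COP_actual/COP_Carnot = 2.628/8.440 = 0.3113.

0.311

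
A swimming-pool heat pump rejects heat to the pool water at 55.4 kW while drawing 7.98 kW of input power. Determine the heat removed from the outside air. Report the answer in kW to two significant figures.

47 kW

For a cyclic device the first law requires Q̇_H = Q̇_C + Ẇ.
Q̇_C = Q̇_H − Ẇ = 47.42 kW.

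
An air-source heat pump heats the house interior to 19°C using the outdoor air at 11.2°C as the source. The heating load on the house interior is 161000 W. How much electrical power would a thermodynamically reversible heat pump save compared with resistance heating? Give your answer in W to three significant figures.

In absolute terms T_C = 284.35 K and T_H = 292.15 K, so ΔT = 7.800 K.
COP_Carnot = T_H/ΔT = 292.15/7.800 = 37.46.
Resistance heating needs Ẇ_res = Q̇_H = 161000 W; the reversible heat pump needs only Ẇ_hp = Q̇_H/COP = 4298 W.
Saving = 161000 − 4298 = 156700 W.

157000 W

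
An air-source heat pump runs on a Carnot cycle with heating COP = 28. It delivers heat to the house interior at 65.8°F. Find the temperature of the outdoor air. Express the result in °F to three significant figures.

47.0 °F

COP_HP = T_H/(T_H − T_C) gives T_H − T_C = T_H/COP.
With T_H = 291.93 K, T_C = 291.93 × (1 − 1/28) = 281.50 K.
Converting, 281.50 K = 47.03°F.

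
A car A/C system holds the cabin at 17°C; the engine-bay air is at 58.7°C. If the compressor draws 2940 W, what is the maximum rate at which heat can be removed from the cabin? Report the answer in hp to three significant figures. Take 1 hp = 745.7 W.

27.4 hp

In absolute terms T_C = 290.15 K and T_H = 331.85 K, so ΔT = 41.70 K.
COP_Carnot = T_C/ΔT = 290.15/41.70 = 6.958.
Q̇_max = COP_Carnot × Ẇ = 6.958 × 2940 W = 20460 W = 27.43 hp.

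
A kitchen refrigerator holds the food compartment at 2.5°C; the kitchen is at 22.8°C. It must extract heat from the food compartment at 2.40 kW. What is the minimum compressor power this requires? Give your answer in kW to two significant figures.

In absolute terms T_C = 275.65 K and T_H = 295.95 K, so ΔT = 20.30 K.
COP_Carnot = T_C/ΔT = 275.65/20.30 = 13.58.
Ẇ_min = Q̇/COP_Carnot = 2.400/13.58 = 0.1767 kW.

0.18 kW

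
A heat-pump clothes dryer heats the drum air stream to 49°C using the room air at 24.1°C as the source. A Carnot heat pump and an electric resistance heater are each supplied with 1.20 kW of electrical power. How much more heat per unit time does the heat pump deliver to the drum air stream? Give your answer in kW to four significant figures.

In absolute terms T_C = 297.25 K and T_H = 322.15 K, so ΔT = 24.90 K.
COP_Carnot = T_H/ΔT = 322.15/24.90 = 12.94.
The heat pump delivers Q̇_H = COP × Ẇ = 15.53 kW; the resistance heater delivers Ẇ = 1.200 kW.
Extra = (COP − 1)·Ẇ = 14.33 kW.

14.33 kW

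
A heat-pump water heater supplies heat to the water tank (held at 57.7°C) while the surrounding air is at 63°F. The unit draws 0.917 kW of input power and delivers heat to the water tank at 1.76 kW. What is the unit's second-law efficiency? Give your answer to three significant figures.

COP_actual = Q̇_H/Ẇ = 1.760/0.9170 = 1.919.
In absolute terms T_C = 290.37 K and T_H = 330.85 K, so ΔT = 40.48 K.
COP_Carnot = T_H/ΔT = 330.85/40.48 = 8.174.
η_II = COP_actual/COP_Carnot = 1.919/8.174 = 0.2348.

0.235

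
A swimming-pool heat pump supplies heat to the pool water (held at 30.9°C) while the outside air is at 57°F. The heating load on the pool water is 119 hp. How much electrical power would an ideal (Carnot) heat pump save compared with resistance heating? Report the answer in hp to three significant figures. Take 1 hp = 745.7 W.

112 hp

In absolute terms T_C = 287.04 K and T_H = 304.05 K, so ΔT = 17.01 K.
COP_Carnot = T_H/ΔT = 304.05/17.01 = 17.87.
Resistance heating needs Ẇ_res = Q̇_H = 119.0 hp; the reversible heat pump needs only Ẇ_hp = Q̇_H/COP = 6.658 hp.
Saving = 119.0 − 6.658 = 112.3 hp.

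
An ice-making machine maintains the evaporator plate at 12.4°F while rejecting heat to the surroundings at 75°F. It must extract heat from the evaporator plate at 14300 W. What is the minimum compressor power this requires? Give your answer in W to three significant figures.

In absolute terms T_C = 262.26 K and T_H = 297.04 K, so ΔT = 34.78 K.
COP_Carnot = T_C/ΔT = 262.26/34.78 = 7.541.
Ẇ_min = Q̇/COP_Carnot = 14300/7.541 = 1896 W.

1900 W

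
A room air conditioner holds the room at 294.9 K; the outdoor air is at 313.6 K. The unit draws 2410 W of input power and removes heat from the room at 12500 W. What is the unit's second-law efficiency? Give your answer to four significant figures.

COP_actual = Q̇_C/Ẇ = 12500/2410 = 5.187.
The reservoir spacing is ΔT = 313.6 − 294.9 = 18.70 K.
COP_Carnot = T_C/ΔT = 294.90/18.70 = 15.77.
η_II = COP_actual/COP_Carnot = 5.187/15.77 = 0.3289.

0.3289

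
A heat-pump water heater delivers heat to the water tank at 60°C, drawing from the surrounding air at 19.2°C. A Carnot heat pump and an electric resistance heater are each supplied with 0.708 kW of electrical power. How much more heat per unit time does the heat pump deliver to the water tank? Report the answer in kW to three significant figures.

5.07 kW

In absolute terms T_C = 292.35 K and T_H = 333.15 K, so ΔT = 40.80 K.
COP_Carnot = T_H/ΔT = 333.15/40.80 = 8.165.
The heat pump delivers Q̇_H = COP × Ẇ = 5.781 kW; the resistance heater delivers Ẇ = 0.7080 kW.
Extra = (COP − 1)·Ẇ = 5.073 kW.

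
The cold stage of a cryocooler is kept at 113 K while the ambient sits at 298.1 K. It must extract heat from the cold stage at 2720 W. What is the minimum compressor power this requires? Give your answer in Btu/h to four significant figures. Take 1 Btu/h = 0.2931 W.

15200 Btu/h

The reservoir spacing is ΔT = 298.1 − 113 = 185.1 K.
COP_Carnot = T_C/ΔT = 113.00/185.1 = 0.6105.
Ẇ_min = Q̇/COP_Carnot = 2720/0.6105 = 4456 W = 15200 Btu/h.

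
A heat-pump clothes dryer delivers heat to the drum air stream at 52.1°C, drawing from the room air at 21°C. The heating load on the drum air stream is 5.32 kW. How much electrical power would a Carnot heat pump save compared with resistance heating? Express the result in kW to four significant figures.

4.811 kW

In absolute terms T_C = 294.15 K and T_H = 325.25 K, so ΔT = 31.10 K.
COP_Carnot = T_H/ΔT = 325.25/31.10 = 10.46.
Resistance heating needs Ẇ_res = Q̇_H = 5.320 kW; the reversible heat pump needs only Ẇ_hp = Q̇_H/COP = 0.5087 kW.
Saving = 5.320 − 0.5087 = 4.811 kW.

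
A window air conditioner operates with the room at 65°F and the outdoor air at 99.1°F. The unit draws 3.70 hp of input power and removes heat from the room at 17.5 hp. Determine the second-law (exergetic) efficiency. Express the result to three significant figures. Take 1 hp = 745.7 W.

COP_actual = Q̇_C/Ẇ = 17.50/3.700 = 4.730.
In absolute terms T_C = 291.48 K and T_H = 310.43 K, so ΔT = 18.94 K.
COP_Carnot = T_C/ΔT = 291.48/18.94 = 15.39.
η_II = COP_actual/COP_Carnot = 4.730/15.39 = 0.3074.

0.307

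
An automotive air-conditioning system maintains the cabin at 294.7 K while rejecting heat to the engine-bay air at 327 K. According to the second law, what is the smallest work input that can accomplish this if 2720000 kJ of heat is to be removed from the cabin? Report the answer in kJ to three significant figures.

The reservoir spacing is ΔT = 327 − 294.7 = 32.30 K.
The reversible limit is COP_R = T_C/ΔT = 9.124, so W_min = Q_C/COP = Q_C·ΔT/T_C.
W_min = 2720000 × 32.30/294.70 = 298100 kJ.

298000 kJ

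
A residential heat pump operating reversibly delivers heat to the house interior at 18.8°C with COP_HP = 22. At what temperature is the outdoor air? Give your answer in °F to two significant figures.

42 °F

COP_HP = T_H/(T_H − T_C) gives T_H − T_C = T_H/COP.
With T_H = 291.95 K, T_C = 291.95 × (1 − 1/22) = 278.68 K.
Converting, 278.68 K = 41.95°F.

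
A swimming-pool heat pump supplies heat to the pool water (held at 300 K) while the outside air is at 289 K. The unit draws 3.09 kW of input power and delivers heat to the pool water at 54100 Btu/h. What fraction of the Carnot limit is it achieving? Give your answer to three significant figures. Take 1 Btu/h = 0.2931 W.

0.188

Converting, Q̇_H = 54100 Btu/h = 15.86 kW, so COP_actual = Q̇_H/Ẇ = 15.86/3.090 = 5.132.
The reservoir spacing is ΔT = 300 − 289 = 11.00 K.
COP_Carnot = T_H/ΔT = 300.00/11.00 = 27.27.
η_II = COP_actual/COP_Carnot = 5.132/27.27 = 0.1882.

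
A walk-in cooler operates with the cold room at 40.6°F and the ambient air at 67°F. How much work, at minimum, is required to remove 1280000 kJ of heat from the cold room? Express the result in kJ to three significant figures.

In absolute terms T_C = 277.93 K and T_H = 292.59 K, so ΔT = 14.67 K.
The reversible limit is COP_R = T_C/ΔT = 18.95, so W_min = Q_C/COP = Q_C·ΔT/T_C.
W_min = 1280000 × 14.67/277.93 = 67550 kJ.

67500 kJ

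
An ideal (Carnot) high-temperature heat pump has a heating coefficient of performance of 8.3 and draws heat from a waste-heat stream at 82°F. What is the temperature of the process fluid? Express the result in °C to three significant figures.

69.0 °C

COP_HP = T_H/(T_H − T_C) rearranges to T_H = COP·T_C/(COP − 1).
With T_C = 300.93 K, T_H = 8.3 × 300.93/7.300 = 342.15 K.
Converting, 342.15 K = 69.00°C.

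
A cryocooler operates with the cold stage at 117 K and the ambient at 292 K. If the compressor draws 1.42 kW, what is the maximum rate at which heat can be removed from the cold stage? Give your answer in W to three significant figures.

949 W

The reservoir spacing is ΔT = 292 − 117 = 175.0 K.
COP_Carnot = T_C/ΔT = 117.00/175.0 = 0.6686.
Q̇_max = COP_Carnot × Ẇ = 0.6686 × 1.420 kW = 0.9494 kW = 949.4 W.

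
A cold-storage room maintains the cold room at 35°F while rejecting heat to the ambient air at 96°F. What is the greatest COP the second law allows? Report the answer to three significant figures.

In absolute terms T_C = 274.82 K and T_H = 308.71 K, so ΔT = 33.89 K.
For a reversible cycle, COP_Carnot = T_C/ΔT = 274.82/33.89 = 8.109.

8.11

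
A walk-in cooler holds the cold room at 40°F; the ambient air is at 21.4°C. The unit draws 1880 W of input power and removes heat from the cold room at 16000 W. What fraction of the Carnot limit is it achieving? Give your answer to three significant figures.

0.520

COP_actual = Q̇_C/Ẇ = 16000/1880 = 8.511.
In absolute terms T_C = 277.59 K and T_H = 294.55 K, so ΔT = 16.96 K.
COP_Carnot = T_C/ΔT = 277.59/16.96 = 16.37.
η_II = COP_actual/COP_Carnot = 8.511/16.37 = 0.5198.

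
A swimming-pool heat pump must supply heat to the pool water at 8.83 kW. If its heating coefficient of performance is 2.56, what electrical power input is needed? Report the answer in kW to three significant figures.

Ẇ = Q̇_H/COP_HP = 8.830/2.56 = 3.449 kW.

3.45 kW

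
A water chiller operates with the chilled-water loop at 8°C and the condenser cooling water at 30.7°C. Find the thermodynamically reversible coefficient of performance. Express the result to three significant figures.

12.4

In absolute terms T_C = 281.15 K and T_H = 303.85 K, so ΔT = 22.70 K.
For a reversible cycle, COP_Carnot = T_C/ΔT = 281.15/22.70 = 12.39.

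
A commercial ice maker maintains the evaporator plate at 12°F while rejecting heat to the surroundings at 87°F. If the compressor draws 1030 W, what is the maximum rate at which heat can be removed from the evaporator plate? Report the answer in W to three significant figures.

In absolute terms T_C = 262.04 K and T_H = 303.71 K, so ΔT = 41.67 K.
COP_Carnot = T_C/ΔT = 262.04/41.67 = 6.289.
Q̇_max = COP_Carnot × Ẇ = 6.289 × 1030 W = 6478 W.

6480 W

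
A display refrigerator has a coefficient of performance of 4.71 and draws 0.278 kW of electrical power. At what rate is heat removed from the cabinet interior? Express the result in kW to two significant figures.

Q̇_C = COP × Ẇ = 4.71 × 0.2780 = 1.309 kW.

1.3 kW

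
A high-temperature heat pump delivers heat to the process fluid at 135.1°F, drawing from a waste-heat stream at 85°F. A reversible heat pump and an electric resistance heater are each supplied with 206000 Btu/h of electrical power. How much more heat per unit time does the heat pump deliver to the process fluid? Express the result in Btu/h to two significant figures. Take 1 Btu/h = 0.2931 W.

2200000 Btu/h

In absolute terms T_C = 302.59 K and T_H = 330.43 K, so ΔT = 27.83 K.
COP_Carnot = T_H/ΔT = 330.43/27.83 = 11.87.
The heat pump delivers Q̇_H = COP × Ẇ = 2446000 Btu/h; the resistance heater delivers Ẇ = 206000 Btu/h.
Extra = (COP − 1)·Ẇ = 2240000 Btu/h.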